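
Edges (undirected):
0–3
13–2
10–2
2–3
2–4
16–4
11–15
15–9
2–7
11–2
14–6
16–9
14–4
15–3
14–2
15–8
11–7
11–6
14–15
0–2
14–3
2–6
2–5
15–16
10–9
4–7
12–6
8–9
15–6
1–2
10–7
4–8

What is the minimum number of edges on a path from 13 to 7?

2

Level 0: 13
Level 1: 2
Level 2: 0, 1, 3, 4, 5, 6, 7, 10, 11, 14
Level 3: 8, 9, 12, 15, 16
7 first appears at level 2.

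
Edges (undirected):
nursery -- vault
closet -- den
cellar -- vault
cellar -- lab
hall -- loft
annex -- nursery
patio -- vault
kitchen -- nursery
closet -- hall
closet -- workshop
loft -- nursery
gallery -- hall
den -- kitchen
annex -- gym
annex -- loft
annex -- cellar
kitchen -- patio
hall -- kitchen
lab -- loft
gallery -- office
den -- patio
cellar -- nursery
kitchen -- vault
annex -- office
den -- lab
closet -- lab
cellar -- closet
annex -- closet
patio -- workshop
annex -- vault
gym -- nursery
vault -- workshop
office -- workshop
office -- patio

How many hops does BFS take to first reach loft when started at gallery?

Level 0: gallery
Level 1: hall, office
Level 2: annex, closet, kitchen, loft, patio, workshop
Level 3: cellar, den, gym, lab, nursery, vault
loft first appears at level 2.

2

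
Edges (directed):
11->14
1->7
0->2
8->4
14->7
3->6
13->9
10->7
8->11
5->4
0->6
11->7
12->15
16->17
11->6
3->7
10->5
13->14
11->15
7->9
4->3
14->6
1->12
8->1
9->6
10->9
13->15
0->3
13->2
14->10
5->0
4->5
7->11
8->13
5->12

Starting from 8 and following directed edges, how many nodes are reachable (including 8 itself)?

16

BFS from 8 visits: 8, 13, 11, 4, 1, 15, 14, 9, 2, 7, 6, 5, 3, 12, 10, 0
Reachable nodes: 16 of 18 total.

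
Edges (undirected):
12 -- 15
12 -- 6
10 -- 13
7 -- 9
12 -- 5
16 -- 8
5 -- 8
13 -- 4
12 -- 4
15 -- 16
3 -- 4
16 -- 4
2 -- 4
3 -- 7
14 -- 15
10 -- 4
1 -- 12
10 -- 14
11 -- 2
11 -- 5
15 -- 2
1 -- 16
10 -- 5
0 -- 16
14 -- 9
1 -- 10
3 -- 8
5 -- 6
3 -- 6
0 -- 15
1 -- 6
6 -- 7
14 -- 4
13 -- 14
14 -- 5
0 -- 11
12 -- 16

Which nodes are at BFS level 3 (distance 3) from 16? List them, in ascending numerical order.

Level 0: 16
Level 1: 0, 1, 4, 8, 12, 15
Level 2: 2, 3, 5, 6, 10, 11, 13, 14
Level 3: 7, 9

7, 9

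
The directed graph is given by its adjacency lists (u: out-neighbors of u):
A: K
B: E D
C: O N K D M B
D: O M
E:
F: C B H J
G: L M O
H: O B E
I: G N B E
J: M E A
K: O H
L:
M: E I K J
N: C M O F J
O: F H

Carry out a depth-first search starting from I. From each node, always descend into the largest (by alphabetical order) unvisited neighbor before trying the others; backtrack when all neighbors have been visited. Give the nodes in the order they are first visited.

I, N, O, H, E, B, D, M, K, J, A, F, C, G, L

Visit I
I → N
N → O
O → H
H → E
H → B
B → D
D → M
M → K
M → J
J → A
O → F
F → C
I → G
G → L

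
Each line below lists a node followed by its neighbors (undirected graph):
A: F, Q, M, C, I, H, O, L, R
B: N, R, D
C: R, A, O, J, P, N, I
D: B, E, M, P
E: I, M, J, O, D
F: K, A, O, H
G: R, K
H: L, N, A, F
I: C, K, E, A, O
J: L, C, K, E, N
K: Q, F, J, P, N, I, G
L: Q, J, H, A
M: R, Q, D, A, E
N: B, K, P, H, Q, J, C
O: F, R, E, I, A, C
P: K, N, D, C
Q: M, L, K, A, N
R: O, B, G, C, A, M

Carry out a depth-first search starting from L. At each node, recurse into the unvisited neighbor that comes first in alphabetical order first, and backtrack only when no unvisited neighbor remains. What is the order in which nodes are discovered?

Visit L
L → A
A → C
C → I
I → E
E → D
D → B
B → N
N → H
H → F
F → K
K → G
G → R
R → M
M → Q
R → O
K → J
K → P

L → A → C → I → E → D → B → N → H → F → K → G → R → M → Q → O → J → P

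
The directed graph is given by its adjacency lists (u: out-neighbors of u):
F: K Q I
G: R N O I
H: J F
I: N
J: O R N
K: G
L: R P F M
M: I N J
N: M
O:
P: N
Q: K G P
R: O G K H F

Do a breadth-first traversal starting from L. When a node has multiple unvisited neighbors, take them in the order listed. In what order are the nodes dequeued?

L, R, P, F, M, O, G, K, H, N, Q, I, J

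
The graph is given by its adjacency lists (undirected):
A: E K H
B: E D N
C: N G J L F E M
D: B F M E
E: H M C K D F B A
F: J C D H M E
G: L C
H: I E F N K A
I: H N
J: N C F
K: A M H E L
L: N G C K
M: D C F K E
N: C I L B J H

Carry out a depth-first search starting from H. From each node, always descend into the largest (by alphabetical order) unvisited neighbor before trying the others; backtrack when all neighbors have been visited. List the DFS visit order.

Visit H
H → N
N → L
L → K
K → M
M → F
F → J
J → C
C → G
C → E
E → D
D → B
E → A
N → I

H N L K M F J C G E D B A I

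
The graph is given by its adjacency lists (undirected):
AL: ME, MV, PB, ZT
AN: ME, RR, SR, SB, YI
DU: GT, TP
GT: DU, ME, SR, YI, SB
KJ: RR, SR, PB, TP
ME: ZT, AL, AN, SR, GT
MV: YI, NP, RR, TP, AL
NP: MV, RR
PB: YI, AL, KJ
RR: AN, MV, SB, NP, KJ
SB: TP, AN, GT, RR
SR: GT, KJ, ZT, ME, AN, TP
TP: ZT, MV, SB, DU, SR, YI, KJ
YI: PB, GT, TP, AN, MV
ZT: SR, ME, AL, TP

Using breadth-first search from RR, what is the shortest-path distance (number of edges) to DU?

3

Level 0: RR
Level 1: AN, KJ, MV, NP, SB
Level 2: AL, GT, ME, PB, SR, TP, YI
Level 3: DU, ZT
DU first appears at level 3.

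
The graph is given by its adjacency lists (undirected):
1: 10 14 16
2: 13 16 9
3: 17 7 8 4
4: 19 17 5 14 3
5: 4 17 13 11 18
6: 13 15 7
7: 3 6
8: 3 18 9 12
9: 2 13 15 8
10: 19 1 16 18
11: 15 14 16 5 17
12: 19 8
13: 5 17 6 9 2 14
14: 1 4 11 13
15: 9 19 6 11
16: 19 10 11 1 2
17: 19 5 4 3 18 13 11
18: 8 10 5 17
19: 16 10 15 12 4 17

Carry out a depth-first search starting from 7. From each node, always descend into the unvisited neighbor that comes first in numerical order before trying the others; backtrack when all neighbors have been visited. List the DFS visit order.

Visit 7
7 → 3
3 → 4
4 → 5
5 → 11
11 → 14
14 → 1
1 → 10
10 → 16
16 → 2
2 → 9
9 → 8
8 → 12
12 → 19
19 → 15
15 → 6
6 → 13
13 → 17
17 → 18

7 → 3 → 4 → 5 → 11 → 14 → 1 → 10 → 16 → 2 → 9 → 8 → 12 → 19 → 15 → 6 → 13 → 17 → 18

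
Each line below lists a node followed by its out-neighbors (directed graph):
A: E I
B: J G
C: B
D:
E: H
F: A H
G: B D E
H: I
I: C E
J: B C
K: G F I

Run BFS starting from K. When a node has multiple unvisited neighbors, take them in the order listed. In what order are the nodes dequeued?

K → G → F → I → B → D → E → A → H → C → J

Visit K; enqueue G, F, I → queue [G, F, I]
Visit G; enqueue B, D, E → queue [F, I, B, D, E]
Visit F; enqueue A, H → queue [I, B, D, E, A, H]
Visit I; enqueue C → queue [B, D, E, A, H, C]
Visit B; enqueue J → queue [D, E, A, H, C, J]
Visit D → queue [E, A, H, C, J]
Visit E → queue [A, H, C, J]
Visit A → queue [H, C, J]
Visit H → queue [C, J]
Visit C → queue [J]
Visit J → queue []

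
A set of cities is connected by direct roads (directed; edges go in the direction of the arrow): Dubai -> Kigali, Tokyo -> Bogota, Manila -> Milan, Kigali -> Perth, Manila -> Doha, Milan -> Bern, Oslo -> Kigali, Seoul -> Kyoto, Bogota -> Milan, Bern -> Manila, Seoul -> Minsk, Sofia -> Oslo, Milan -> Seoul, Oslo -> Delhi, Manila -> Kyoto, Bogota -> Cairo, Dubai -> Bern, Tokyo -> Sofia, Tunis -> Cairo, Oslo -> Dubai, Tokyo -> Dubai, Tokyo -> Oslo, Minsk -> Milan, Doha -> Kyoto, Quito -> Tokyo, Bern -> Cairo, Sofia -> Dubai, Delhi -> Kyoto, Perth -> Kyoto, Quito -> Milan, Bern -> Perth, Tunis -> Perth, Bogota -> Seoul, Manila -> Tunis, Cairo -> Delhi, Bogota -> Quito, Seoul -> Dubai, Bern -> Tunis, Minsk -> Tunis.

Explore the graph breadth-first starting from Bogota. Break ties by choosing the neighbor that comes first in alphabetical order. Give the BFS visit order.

Bogota → Cairo → Milan → Quito → Seoul → Delhi → Bern → Tokyo → Dubai → Kyoto → Minsk → Manila → Perth → Tunis → Oslo → Sofia → Kigali → Doha

Visit Bogota; enqueue Cairo, Milan, Quito, Seoul → queue [Cairo, Milan, Quito, Seoul]
Visit Cairo; enqueue Delhi → queue [Milan, Quito, Seoul, Delhi]
Visit Milan; enqueue Bern → queue [Quito, Seoul, Delhi, Bern]
Visit Quito; enqueue Tokyo → queue [Seoul, Delhi, Bern, Tokyo]
Visit Seoul; enqueue Dubai, Kyoto, Minsk → queue [Delhi, Bern, Tokyo, Dubai, Kyoto, Minsk]
Visit Delhi → queue [Bern, Tokyo, Dubai, Kyoto, Minsk]
Visit Bern; enqueue Manila, Perth, Tunis → queue [Tokyo, Dubai, Kyoto, Minsk, Manila, Perth, Tunis]
Visit Tokyo; enqueue Oslo, Sofia → queue [Dubai, Kyoto, Minsk, Manila, Perth, Tunis, Oslo, Sofia]
Visit Dubai; enqueue Kigali → queue [Kyoto, Minsk, Manila, Perth, Tunis, Oslo, Sofia, Kigali]
Visit Kyoto → queue [Minsk, Manila, Perth, Tunis, Oslo, Sofia, Kigali]
Visit Minsk → queue [Manila, Perth, Tunis, Oslo, Sofia, Kigali]
Visit Manila; enqueue Doha → queue [Perth, Tunis, Oslo, Sofia, Kigali, Doha]
Visit Perth → queue [Tunis, Oslo, Sofia, Kigali, Doha]
Visit Tunis → queue [Oslo, Sofia, Kigali, Doha]
Visit Oslo → queue [Sofia, Kigali, Doha]
Visit Sofia → queue [Kigali, Doha]
Visit Kigali → queue [Doha]
Visit Doha → queue []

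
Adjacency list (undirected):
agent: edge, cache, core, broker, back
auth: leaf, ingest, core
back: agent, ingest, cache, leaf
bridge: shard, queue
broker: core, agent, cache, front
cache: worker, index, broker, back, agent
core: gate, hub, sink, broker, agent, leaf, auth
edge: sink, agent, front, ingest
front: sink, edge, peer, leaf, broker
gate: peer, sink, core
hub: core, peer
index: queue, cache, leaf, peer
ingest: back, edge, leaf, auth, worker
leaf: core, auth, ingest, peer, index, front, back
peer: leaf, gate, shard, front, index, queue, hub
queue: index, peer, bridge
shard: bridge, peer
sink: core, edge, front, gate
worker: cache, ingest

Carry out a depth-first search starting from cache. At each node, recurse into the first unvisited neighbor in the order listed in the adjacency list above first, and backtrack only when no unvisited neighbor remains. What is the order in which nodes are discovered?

Visit cache
cache → worker
worker → ingest
ingest → back
back → agent
agent → edge
edge → sink
sink → core
core → gate
gate → peer
peer → leaf
leaf → auth
leaf → index
index → queue
queue → bridge
bridge → shard
leaf → front
front → broker
peer → hub

cache -> worker -> ingest -> back -> agent -> edge -> sink -> core -> gate -> peer -> leaf -> auth -> index -> queue -> bridge -> shard -> front -> broker -> hub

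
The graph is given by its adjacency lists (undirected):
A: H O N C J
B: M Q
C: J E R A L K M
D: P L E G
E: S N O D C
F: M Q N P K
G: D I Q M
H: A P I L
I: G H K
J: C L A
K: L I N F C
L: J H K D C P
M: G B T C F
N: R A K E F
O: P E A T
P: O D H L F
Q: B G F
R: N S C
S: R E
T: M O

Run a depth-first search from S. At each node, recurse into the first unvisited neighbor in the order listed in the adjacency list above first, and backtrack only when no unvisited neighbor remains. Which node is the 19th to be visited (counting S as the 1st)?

T

Visit S
S → R
R → N
N → A
A → H
H → P
P → O
O → E
E → D
D → L
L → J
J → C
C → K
K → I
I → G
G → Q
Q → B
B → M
M → T
M → F

Visit order: S, R, N, A, H, P, O, E, D, L, J, C, K, I, G, Q, B, M, T, F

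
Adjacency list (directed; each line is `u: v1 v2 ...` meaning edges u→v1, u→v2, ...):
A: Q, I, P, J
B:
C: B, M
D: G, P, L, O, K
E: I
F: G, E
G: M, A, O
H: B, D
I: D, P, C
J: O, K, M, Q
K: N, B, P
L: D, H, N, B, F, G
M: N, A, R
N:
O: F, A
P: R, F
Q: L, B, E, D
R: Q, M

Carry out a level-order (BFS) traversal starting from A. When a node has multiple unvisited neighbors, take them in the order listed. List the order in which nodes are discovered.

A, Q, I, P, J, L, B, E, D, C, R, F, O, K, M, H, N, G

Visit A; enqueue Q, I, P, J → queue [Q, I, P, J]
Visit Q; enqueue L, B, E, D → queue [I, P, J, L, B, E, D]
Visit I; enqueue C → queue [P, J, L, B, E, D, C]
Visit P; enqueue R, F → queue [J, L, B, E, D, C, R, F]
Visit J; enqueue O, K, M → queue [L, B, E, D, C, R, F, O, K, M]
Visit L; enqueue H, N, G → queue [B, E, D, C, R, F, O, K, M, H, N, G]
Visit B → queue [E, D, C, R, F, O, K, M, H, N, G]
Visit E → queue [D, C, R, F, O, K, M, H, N, G]
Visit D → queue [C, R, F, O, K, M, H, N, G]
Visit C → queue [R, F, O, K, M, H, N, G]
Visit R → queue [F, O, K, M, H, N, G]
Visit F → queue [O, K, M, H, N, G]
Visit O → queue [K, M, H, N, G]
Visit K → queue [M, H, N, G]
Visit M → queue [H, N, G]
Visit H → queue [N, G]
Visit N → queue [G]
Visit G → queue []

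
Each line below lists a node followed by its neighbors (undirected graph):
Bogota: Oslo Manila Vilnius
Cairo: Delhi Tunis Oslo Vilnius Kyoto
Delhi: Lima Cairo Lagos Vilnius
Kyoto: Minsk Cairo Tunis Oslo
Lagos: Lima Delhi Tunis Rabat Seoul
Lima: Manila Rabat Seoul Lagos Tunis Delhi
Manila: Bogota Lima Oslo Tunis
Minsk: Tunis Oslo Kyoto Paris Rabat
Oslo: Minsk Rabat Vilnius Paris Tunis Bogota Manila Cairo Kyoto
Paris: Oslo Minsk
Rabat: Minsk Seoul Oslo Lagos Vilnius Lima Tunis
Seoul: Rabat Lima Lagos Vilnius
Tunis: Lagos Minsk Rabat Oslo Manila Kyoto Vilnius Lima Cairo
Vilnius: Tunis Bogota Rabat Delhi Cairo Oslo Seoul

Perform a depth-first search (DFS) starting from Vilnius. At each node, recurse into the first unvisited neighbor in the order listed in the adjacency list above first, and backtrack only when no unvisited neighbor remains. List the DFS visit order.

Visit Vilnius
Vilnius → Tunis
Tunis → Lagos
Lagos → Lima
Lima → Manila
Manila → Bogota
Bogota → Oslo
Oslo → Minsk
Minsk → Kyoto
Kyoto → Cairo
Cairo → Delhi
Minsk → Paris
Minsk → Rabat
Rabat → Seoul

Vilnius -> Tunis -> Lagos -> Lima -> Manila -> Bogota -> Oslo -> Minsk -> Kyoto -> Cairo -> Delhi -> Paris -> Rabat -> Seoul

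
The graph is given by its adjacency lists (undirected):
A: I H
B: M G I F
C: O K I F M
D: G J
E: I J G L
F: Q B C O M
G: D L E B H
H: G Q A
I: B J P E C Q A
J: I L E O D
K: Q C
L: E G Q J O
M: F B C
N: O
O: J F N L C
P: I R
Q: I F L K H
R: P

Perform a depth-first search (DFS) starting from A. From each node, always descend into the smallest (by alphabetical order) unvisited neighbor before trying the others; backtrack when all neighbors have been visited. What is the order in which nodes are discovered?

Visit A
A → H
H → G
G → B
B → F
F → C
C → I
I → E
E → J
J → D
J → L
L → O
O → N
L → Q
Q → K
I → P
P → R
C → M

A → H → G → B → F → C → I → E → J → D → L → O → N → Q → K → P → R → M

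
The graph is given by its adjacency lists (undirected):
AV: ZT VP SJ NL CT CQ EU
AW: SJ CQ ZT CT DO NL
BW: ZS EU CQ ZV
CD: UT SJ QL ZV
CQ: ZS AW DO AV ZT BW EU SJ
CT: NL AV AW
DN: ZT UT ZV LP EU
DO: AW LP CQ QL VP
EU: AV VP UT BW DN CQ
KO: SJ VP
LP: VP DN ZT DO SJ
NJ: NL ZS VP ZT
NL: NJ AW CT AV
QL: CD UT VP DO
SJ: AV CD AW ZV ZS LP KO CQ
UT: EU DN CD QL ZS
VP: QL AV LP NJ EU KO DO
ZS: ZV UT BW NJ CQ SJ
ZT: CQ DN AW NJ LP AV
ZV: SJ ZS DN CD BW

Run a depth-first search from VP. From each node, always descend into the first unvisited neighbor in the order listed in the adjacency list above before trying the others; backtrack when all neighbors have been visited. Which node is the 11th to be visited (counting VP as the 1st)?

SJ

Visit VP
VP → QL
QL → CD
CD → UT
UT → EU
EU → AV
AV → ZT
ZT → CQ
CQ → ZS
ZS → ZV
ZV → SJ
SJ → AW
AW → CT
CT → NL
NL → NJ
AW → DO
DO → LP
LP → DN
SJ → KO
ZV → BW

Visit order: VP, QL, CD, UT, EU, AV, ZT, CQ, ZS, ZV, SJ, AW, CT, NL, NJ, DO, LP, DN, KO, BW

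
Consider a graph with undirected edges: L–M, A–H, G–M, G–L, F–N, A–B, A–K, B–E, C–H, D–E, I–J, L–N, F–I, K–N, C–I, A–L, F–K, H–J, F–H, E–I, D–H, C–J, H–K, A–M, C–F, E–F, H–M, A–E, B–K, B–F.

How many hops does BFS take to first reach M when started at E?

2

Level 0: E
Level 1: A, B, D, F, I
Level 2: C, H, J, K, L, M, N
Level 3: G
M first appears at level 2.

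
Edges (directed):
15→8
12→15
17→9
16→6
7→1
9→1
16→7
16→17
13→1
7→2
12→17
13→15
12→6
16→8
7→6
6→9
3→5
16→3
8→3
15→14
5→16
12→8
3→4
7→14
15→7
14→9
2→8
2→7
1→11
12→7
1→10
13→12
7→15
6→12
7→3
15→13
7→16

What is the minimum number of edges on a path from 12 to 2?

2

Level 0: 12
Level 1: 6, 7, 8, 15, 17
Level 2: 1, 2, 3, 9, 13, 14, 16
Level 3: 4, 5, 10, 11
2 first appears at level 2.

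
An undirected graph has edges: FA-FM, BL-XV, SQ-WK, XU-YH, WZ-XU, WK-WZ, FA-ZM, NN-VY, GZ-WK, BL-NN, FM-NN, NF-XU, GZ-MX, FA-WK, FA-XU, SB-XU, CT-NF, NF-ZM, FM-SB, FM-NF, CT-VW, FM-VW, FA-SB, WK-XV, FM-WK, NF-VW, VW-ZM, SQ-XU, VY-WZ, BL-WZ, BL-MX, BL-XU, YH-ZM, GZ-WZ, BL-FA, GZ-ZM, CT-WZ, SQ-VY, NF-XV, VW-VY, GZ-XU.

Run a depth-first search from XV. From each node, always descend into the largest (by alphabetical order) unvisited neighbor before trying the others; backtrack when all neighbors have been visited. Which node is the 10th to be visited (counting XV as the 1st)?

Visit XV
XV → WK
WK → WZ
WZ → XU
XU → YH
YH → ZM
ZM → VW
VW → VY
VY → SQ
VY → NN
NN → FM
FM → SB
SB → FA
FA → BL
BL → MX
MX → GZ
FM → NF
NF → CT

Visit order: XV, WK, WZ, XU, YH, ZM, VW, VY, SQ, NN, FM, SB, FA, BL, MX, GZ, NF, CT

NN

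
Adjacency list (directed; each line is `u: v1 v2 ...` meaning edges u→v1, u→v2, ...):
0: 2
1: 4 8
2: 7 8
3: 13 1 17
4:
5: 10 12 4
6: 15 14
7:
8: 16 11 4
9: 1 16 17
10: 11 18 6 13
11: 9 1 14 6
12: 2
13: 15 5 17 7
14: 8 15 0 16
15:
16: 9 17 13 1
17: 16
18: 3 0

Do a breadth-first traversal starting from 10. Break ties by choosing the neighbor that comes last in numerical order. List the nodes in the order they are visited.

Visit 10; enqueue 18, 13, 11, 6 → queue [18, 13, 11, 6]
Visit 18; enqueue 3, 0 → queue [13, 11, 6, 3, 0]
Visit 13; enqueue 17, 15, 7, 5 → queue [11, 6, 3, 0, 17, 15, 7, 5]
Visit 11; enqueue 14, 9, 1 → queue [6, 3, 0, 17, 15, 7, 5, 14, 9, 1]
Visit 6 → queue [3, 0, 17, 15, 7, 5, 14, 9, 1]
Visit 3 → queue [0, 17, 15, 7, 5, 14, 9, 1]
Visit 0; enqueue 2 → queue [17, 15, 7, 5, 14, 9, 1, 2]
Visit 17; enqueue 16 → queue [15, 7, 5, 14, 9, 1, 2, 16]
Visit 15 → queue [7, 5, 14, 9, 1, 2, 16]
Visit 7 → queue [5, 14, 9, 1, 2, 16]
Visit 5; enqueue 12, 4 → queue [14, 9, 1, 2, 16, 12, 4]
Visit 14; enqueue 8 → queue [9, 1, 2, 16, 12, 4, 8]
Visit 9 → queue [1, 2, 16, 12, 4, 8]
Visit 1 → queue [2, 16, 12, 4, 8]
Visit 2 → queue [16, 12, 4, 8]
Visit 16 → queue [12, 4, 8]
Visit 12 → queue [4, 8]
Visit 4 → queue [8]
Visit 8 → queue []

10 -> 18 -> 13 -> 11 -> 6 -> 3 -> 0 -> 17 -> 15 -> 7 -> 5 -> 14 -> 9 -> 1 -> 2 -> 16 -> 12 -> 4 -> 8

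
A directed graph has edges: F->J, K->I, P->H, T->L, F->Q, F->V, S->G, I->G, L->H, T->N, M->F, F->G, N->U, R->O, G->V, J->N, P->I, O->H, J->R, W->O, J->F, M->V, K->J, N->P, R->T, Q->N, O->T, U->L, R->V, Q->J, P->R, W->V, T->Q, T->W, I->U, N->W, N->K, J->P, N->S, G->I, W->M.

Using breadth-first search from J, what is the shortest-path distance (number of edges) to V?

2

Level 0: J
Level 1: F, N, P, R
Level 2: G, H, I, K, O, Q, S, T, U, V, W
Level 3: L, M
V first appears at level 2.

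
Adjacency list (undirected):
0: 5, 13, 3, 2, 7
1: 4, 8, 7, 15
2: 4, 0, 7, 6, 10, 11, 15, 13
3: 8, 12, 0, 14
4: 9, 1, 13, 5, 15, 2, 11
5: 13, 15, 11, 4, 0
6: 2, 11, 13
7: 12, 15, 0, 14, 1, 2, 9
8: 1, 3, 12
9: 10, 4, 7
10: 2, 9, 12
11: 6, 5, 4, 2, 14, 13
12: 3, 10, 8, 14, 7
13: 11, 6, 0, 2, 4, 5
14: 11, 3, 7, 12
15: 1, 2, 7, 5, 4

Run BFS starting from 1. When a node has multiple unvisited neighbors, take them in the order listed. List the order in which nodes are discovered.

1 → 4 → 8 → 7 → 15 → 9 → 13 → 5 → 2 → 11 → 3 → 12 → 0 → 14 → 10 → 6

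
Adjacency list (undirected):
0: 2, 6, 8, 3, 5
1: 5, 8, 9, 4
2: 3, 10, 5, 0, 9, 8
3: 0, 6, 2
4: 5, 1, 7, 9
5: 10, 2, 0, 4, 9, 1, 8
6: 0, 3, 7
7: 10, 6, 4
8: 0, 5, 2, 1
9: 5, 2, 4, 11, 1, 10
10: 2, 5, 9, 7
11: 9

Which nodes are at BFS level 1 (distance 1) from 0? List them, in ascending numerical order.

2, 3, 5, 6, 8

Level 0: 0
Level 1: 2, 3, 5, 6, 8
Level 2: 1, 4, 7, 9, 10
Level 3: 11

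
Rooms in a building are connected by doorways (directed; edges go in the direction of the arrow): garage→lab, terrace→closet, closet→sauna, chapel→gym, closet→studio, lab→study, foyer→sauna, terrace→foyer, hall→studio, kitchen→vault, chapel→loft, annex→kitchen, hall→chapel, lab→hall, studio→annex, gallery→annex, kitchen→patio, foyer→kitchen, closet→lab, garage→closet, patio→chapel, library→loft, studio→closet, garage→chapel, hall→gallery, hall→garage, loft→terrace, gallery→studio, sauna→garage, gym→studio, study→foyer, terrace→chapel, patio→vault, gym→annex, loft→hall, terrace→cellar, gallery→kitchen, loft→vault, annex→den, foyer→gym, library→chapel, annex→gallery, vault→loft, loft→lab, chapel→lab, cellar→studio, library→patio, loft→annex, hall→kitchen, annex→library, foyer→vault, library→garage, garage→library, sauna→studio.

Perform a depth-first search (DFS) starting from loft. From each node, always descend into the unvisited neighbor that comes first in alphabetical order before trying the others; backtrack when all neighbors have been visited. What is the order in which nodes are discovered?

loft → annex → den → gallery → kitchen → patio → chapel → gym → studio → closet → lab → hall → garage → library → study → foyer → sauna → vault → terrace → cellar

Visit loft
loft → annex
annex → den
annex → gallery
gallery → kitchen
kitchen → patio
patio → chapel
chapel → gym
gym → studio
studio → closet
closet → lab
lab → hall
hall → garage
garage → library
lab → study
study → foyer
foyer → sauna
foyer → vault
loft → terrace
terrace → cellar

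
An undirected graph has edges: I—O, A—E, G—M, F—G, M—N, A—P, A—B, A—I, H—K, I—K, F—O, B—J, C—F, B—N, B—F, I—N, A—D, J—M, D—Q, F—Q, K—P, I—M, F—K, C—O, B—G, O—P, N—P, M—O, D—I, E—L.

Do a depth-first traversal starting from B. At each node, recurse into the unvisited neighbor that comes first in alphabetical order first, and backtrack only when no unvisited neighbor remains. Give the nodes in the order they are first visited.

Visit B
B → A
A → D
D → I
I → K
K → F
F → C
C → O
O → M
M → G
M → J
M → N
N → P
F → Q
K → H
A → E
E → L

B → A → D → I → K → F → C → O → M → G → J → N → P → Q → H → E → L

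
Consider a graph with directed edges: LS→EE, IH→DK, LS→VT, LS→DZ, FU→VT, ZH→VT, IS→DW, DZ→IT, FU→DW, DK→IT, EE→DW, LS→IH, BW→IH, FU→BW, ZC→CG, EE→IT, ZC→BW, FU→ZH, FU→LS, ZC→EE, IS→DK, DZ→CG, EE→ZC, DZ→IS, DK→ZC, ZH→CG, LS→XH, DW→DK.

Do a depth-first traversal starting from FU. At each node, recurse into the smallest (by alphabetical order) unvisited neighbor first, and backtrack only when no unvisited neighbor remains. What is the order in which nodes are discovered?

FU → BW → IH → DK → IT → ZC → CG → EE → DW → LS → DZ → IS → VT → XH → ZH

Visit FU
FU → BW
BW → IH
IH → DK
DK → IT
DK → ZC
ZC → CG
ZC → EE
EE → DW
FU → LS
LS → DZ
DZ → IS
LS → VT
LS → XH
FU → ZH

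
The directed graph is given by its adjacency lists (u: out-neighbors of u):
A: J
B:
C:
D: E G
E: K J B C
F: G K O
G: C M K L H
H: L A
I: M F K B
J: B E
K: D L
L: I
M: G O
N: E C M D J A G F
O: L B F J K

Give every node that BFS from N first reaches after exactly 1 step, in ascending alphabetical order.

A, C, D, E, F, G, J, M

Level 0: N
Level 1: A, C, D, E, F, G, J, M
Level 2: B, H, K, L, O
Level 3: I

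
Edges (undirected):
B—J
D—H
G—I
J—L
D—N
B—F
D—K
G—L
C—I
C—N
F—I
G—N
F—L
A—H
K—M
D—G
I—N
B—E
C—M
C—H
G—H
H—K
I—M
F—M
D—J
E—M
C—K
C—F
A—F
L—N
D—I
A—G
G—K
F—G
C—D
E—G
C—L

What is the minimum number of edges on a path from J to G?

2

Level 0: J
Level 1: B, D, L
Level 2: C, E, F, G, H, I, K, N
Level 3: A, M
G first appears at level 2.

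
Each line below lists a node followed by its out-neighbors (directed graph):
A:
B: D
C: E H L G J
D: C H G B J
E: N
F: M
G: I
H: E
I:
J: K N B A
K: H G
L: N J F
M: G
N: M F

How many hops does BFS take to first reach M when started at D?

Level 0: D
Level 1: B, C, G, H, J
Level 2: A, E, I, K, L, N
Level 3: F, M
M first appears at level 3.

3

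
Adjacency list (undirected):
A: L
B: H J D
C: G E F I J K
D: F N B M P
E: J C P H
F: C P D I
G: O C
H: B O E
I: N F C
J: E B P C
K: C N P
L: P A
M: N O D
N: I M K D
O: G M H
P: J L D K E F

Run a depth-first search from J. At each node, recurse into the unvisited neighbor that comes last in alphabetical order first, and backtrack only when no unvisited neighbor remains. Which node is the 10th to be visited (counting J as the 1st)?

Visit J
J → P
P → L
L → A
P → K
K → N
N → M
M → O
O → H
H → E
E → C
C → I
I → F
F → D
D → B
C → G

Visit order: J, P, L, A, K, N, M, O, H, E, C, I, F, D, B, G

E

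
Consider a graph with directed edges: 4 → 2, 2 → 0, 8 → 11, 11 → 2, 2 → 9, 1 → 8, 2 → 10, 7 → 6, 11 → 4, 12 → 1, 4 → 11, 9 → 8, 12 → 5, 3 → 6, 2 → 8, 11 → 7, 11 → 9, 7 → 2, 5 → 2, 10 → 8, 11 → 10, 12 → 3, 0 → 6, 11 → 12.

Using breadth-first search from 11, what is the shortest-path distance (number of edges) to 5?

Level 0: 11
Level 1: 2, 4, 7, 9, 10, 12
Level 2: 0, 1, 3, 5, 6, 8
5 first appears at level 2.

2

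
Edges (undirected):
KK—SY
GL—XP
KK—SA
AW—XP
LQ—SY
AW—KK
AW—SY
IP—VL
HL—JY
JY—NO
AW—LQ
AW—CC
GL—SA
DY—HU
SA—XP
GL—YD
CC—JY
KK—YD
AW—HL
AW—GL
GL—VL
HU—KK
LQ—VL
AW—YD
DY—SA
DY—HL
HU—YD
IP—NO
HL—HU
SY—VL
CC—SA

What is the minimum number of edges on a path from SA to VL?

2

Level 0: SA
Level 1: CC, DY, GL, KK, XP
Level 2: AW, HL, HU, JY, SY, VL, YD
Level 3: IP, LQ, NO
VL first appears at level 2.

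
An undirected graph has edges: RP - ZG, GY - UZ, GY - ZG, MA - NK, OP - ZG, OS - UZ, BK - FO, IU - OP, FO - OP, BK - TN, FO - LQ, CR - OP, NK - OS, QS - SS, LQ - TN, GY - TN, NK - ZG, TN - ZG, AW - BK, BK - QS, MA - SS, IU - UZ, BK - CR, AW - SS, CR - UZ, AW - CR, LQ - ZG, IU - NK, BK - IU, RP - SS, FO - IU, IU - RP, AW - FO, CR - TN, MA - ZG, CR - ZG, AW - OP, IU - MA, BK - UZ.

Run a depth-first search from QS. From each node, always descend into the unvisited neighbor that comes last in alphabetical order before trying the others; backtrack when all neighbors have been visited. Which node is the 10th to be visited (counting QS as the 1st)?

Visit QS
QS → SS
SS → RP
RP → ZG
ZG → TN
TN → LQ
LQ → FO
FO → OP
OP → IU
IU → UZ
UZ → OS
OS → NK
NK → MA
UZ → GY
UZ → CR
CR → BK
BK → AW

Visit order: QS, SS, RP, ZG, TN, LQ, FO, OP, IU, UZ, OS, NK, MA, GY, CR, BK, AW

UZ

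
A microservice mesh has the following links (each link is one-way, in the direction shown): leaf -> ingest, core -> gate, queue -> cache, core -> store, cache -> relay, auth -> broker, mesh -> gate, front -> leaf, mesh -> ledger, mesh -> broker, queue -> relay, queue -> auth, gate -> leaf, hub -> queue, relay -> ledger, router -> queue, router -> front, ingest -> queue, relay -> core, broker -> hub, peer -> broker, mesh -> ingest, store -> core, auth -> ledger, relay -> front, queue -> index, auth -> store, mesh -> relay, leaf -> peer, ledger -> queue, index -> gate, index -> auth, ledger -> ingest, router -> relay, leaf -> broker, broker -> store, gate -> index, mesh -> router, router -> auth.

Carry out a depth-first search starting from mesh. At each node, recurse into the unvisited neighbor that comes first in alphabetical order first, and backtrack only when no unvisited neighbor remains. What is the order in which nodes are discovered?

Visit mesh
mesh → broker
broker → hub
hub → queue
queue → auth
auth → ledger
ledger → ingest
auth → store
store → core
core → gate
gate → index
gate → leaf
leaf → peer
queue → cache
cache → relay
relay → front
mesh → router

mesh, broker, hub, queue, auth, ledger, ingest, store, core, gate, index, leaf, peer, cache, relay, front, router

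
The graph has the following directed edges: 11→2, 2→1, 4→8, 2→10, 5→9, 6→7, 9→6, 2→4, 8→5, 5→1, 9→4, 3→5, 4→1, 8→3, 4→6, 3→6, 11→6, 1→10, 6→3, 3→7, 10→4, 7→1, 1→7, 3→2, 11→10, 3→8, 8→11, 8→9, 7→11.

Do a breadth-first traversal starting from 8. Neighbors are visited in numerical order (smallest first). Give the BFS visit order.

Visit 8; enqueue 3, 5, 9, 11 → queue [3, 5, 9, 11]
Visit 3; enqueue 2, 6, 7 → queue [5, 9, 11, 2, 6, 7]
Visit 5; enqueue 1 → queue [9, 11, 2, 6, 7, 1]
Visit 9; enqueue 4 → queue [11, 2, 6, 7, 1, 4]
Visit 11; enqueue 10 → queue [2, 6, 7, 1, 4, 10]
Visit 2 → queue [6, 7, 1, 4, 10]
Visit 6 → queue [7, 1, 4, 10]
Visit 7 → queue [1, 4, 10]
Visit 1 → queue [4, 10]
Visit 4 → queue [10]
Visit 10 → queue []

8 -> 3 -> 5 -> 9 -> 11 -> 2 -> 6 -> 7 -> 1 -> 4 -> 10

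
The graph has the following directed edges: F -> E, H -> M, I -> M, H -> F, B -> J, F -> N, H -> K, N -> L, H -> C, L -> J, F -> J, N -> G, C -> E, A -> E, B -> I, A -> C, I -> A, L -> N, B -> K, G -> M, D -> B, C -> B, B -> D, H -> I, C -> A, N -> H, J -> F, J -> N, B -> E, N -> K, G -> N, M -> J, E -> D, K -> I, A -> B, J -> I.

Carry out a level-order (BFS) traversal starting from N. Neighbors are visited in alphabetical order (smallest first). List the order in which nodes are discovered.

Visit N; enqueue G, H, K, L → queue [G, H, K, L]
Visit G; enqueue M → queue [H, K, L, M]
Visit H; enqueue C, F, I → queue [K, L, M, C, F, I]
Visit K → queue [L, M, C, F, I]
Visit L; enqueue J → queue [M, C, F, I, J]
Visit M → queue [C, F, I, J]
Visit C; enqueue A, B, E → queue [F, I, J, A, B, E]
Visit F → queue [I, J, A, B, E]
Visit I → queue [J, A, B, E]
Visit J → queue [A, B, E]
Visit A → queue [B, E]
Visit B; enqueue D → queue [E, D]
Visit E → queue [D]
Visit D → queue []

N → G → H → K → L → M → C → F → I → J → A → B → E → D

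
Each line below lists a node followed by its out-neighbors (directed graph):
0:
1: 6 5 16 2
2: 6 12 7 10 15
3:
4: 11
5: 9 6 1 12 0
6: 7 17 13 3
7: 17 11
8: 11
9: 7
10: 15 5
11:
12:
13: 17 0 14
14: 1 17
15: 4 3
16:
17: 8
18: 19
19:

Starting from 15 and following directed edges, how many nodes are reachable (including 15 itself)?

4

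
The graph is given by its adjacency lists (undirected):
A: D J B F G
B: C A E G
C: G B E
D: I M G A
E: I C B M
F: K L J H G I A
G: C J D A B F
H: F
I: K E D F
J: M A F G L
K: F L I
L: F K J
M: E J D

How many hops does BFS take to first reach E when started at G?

2

Level 0: G
Level 1: A, B, C, D, F, J
Level 2: E, H, I, K, L, M
E first appears at level 2.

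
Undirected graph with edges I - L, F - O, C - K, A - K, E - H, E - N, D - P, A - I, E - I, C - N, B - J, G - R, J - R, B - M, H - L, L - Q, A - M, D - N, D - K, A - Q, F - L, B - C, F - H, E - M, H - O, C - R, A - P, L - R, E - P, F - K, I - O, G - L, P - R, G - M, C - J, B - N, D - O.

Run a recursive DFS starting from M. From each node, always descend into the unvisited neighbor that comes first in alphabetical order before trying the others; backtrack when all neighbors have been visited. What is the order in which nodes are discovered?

Visit M
M → A
A → I
I → E
E → H
H → F
F → K
K → C
C → B
B → J
J → R
R → G
G → L
L → Q
R → P
P → D
D → N
D → O

M A I E H F K C B J R G L Q P D N O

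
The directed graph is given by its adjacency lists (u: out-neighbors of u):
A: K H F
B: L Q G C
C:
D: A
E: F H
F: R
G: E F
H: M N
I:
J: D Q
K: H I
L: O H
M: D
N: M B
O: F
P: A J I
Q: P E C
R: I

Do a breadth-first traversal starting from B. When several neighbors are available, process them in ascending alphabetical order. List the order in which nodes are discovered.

B -> C -> G -> L -> Q -> E -> F -> H -> O -> P -> R -> M -> N -> A -> I -> J -> D -> K

Visit B; enqueue C, G, L, Q → queue [C, G, L, Q]
Visit C → queue [G, L, Q]
Visit G; enqueue E, F → queue [L, Q, E, F]
Visit L; enqueue H, O → queue [Q, E, F, H, O]
Visit Q; enqueue P → queue [E, F, H, O, P]
Visit E → queue [F, H, O, P]
Visit F; enqueue R → queue [H, O, P, R]
Visit H; enqueue M, N → queue [O, P, R, M, N]
Visit O → queue [P, R, M, N]
Visit P; enqueue A, I, J → queue [R, M, N, A, I, J]
Visit R → queue [M, N, A, I, J]
Visit M; enqueue D → queue [N, A, I, J, D]
Visit N → queue [A, I, J, D]
Visit A; enqueue K → queue [I, J, D, K]
Visit I → queue [J, D, K]
Visit J → queue [D, K]
Visit D → queue [K]
Visit K → queue []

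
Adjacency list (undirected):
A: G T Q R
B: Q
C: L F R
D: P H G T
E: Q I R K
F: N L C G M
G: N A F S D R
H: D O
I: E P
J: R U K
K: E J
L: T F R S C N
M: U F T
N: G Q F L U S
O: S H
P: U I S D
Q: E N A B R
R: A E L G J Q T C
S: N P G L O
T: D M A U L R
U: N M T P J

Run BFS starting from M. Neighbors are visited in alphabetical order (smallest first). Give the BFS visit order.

M, F, T, U, C, G, L, N, A, D, R, J, P, S, Q, H, E, K, I, O, B

Visit M; enqueue F, T, U → queue [F, T, U]
Visit F; enqueue C, G, L, N → queue [T, U, C, G, L, N]
Visit T; enqueue A, D, R → queue [U, C, G, L, N, A, D, R]
Visit U; enqueue J, P → queue [C, G, L, N, A, D, R, J, P]
Visit C → queue [G, L, N, A, D, R, J, P]
Visit G; enqueue S → queue [L, N, A, D, R, J, P, S]
Visit L → queue [N, A, D, R, J, P, S]
Visit N; enqueue Q → queue [A, D, R, J, P, S, Q]
Visit A → queue [D, R, J, P, S, Q]
Visit D; enqueue H → queue [R, J, P, S, Q, H]
Visit R; enqueue E → queue [J, P, S, Q, H, E]
Visit J; enqueue K → queue [P, S, Q, H, E, K]
Visit P; enqueue I → queue [S, Q, H, E, K, I]
Visit S; enqueue O → queue [Q, H, E, K, I, O]
Visit Q; enqueue B → queue [H, E, K, I, O, B]
Visit H → queue [E, K, I, O, B]
Visit E → queue [K, I, O, B]
Visit K → queue [I, O, B]
Visit I → queue [O, B]
Visit O → queue [B]
Visit B → queue []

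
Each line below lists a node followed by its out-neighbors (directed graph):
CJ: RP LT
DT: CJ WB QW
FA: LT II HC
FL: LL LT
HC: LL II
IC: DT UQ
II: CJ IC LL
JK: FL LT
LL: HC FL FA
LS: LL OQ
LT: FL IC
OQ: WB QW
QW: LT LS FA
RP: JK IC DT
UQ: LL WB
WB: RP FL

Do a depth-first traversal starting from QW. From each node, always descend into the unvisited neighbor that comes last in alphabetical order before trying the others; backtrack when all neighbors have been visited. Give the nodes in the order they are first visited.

Visit QW
QW → LT
LT → IC
IC → UQ
UQ → WB
WB → RP
RP → JK
JK → FL
FL → LL
LL → HC
HC → II
II → CJ
LL → FA
RP → DT
QW → LS
LS → OQ

QW -> LT -> IC -> UQ -> WB -> RP -> JK -> FL -> LL -> HC -> II -> CJ -> FA -> DT -> LS -> OQ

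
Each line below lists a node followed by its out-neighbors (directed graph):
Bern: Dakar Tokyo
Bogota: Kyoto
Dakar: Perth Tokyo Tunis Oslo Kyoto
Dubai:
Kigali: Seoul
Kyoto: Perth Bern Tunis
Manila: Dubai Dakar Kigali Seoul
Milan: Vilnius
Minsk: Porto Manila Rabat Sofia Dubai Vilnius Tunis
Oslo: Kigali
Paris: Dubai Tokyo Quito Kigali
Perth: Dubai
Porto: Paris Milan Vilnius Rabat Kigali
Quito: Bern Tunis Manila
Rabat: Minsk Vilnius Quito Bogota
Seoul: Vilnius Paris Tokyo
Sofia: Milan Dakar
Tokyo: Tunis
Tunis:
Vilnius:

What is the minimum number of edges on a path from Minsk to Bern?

Level 0: Minsk
Level 1: Dubai, Manila, Porto, Rabat, Sofia, Tunis, Vilnius
Level 2: Bogota, Dakar, Kigali, Milan, Paris, Quito, Seoul
Level 3: Bern, Kyoto, Oslo, Perth, Tokyo
Bern first appears at level 3.

3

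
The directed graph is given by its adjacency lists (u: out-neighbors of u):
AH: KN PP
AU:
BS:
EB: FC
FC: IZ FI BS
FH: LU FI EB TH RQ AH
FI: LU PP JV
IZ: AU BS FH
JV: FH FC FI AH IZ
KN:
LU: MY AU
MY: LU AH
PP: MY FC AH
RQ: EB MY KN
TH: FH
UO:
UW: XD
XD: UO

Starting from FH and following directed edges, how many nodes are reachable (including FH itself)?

BFS from FH visits: FH, TH, RQ, LU, FI, EB, AH, MY, KN, AU, PP, JV, FC, IZ, BS
Reachable nodes: 15 of 18 total.

15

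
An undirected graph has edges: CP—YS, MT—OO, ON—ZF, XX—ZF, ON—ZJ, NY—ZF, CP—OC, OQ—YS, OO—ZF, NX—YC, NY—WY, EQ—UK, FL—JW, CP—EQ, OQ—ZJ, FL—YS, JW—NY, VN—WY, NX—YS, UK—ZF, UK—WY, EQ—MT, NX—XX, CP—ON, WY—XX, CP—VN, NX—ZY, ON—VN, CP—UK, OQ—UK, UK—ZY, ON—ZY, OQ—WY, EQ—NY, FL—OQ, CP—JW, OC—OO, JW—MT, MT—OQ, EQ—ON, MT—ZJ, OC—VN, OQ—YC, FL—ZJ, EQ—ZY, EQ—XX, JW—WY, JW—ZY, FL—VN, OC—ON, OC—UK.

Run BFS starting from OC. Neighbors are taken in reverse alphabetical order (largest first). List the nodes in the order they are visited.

OC -> VN -> UK -> OO -> ON -> CP -> WY -> FL -> ZY -> ZF -> OQ -> EQ -> MT -> ZJ -> YS -> JW -> XX -> NY -> NX -> YC

Visit OC; enqueue VN, UK, OO, ON, CP → queue [VN, UK, OO, ON, CP]
Visit VN; enqueue WY, FL → queue [UK, OO, ON, CP, WY, FL]
Visit UK; enqueue ZY, ZF, OQ, EQ → queue [OO, ON, CP, WY, FL, ZY, ZF, OQ, EQ]
Visit OO; enqueue MT → queue [ON, CP, WY, FL, ZY, ZF, OQ, EQ, MT]
Visit ON; enqueue ZJ → queue [CP, WY, FL, ZY, ZF, OQ, EQ, MT, ZJ]
Visit CP; enqueue YS, JW → queue [WY, FL, ZY, ZF, OQ, EQ, MT, ZJ, YS, JW]
Visit WY; enqueue XX, NY → queue [FL, ZY, ZF, OQ, EQ, MT, ZJ, YS, JW, XX, NY]
Visit FL → queue [ZY, ZF, OQ, EQ, MT, ZJ, YS, JW, XX, NY]
Visit ZY; enqueue NX → queue [ZF, OQ, EQ, MT, ZJ, YS, JW, XX, NY, NX]
Visit ZF → queue [OQ, EQ, MT, ZJ, YS, JW, XX, NY, NX]
Visit OQ; enqueue YC → queue [EQ, MT, ZJ, YS, JW, XX, NY, NX, YC]
Visit EQ → queue [MT, ZJ, YS, JW, XX, NY, NX, YC]
Visit MT → queue [ZJ, YS, JW, XX, NY, NX, YC]
Visit ZJ → queue [YS, JW, XX, NY, NX, YC]
Visit YS → queue [JW, XX, NY, NX, YC]
Visit JW → queue [XX, NY, NX, YC]
Visit XX → queue [NY, NX, YC]
Visit NY → queue [NX, YC]
Visit NX → queue [YC]
Visit YC → queue []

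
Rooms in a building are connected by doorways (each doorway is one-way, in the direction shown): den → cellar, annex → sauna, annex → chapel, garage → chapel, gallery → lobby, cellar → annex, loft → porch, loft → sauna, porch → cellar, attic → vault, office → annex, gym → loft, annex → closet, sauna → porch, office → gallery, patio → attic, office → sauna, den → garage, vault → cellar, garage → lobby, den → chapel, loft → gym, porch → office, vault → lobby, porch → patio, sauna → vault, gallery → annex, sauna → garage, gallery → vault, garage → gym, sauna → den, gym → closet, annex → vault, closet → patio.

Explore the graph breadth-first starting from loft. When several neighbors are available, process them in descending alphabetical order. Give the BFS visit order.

loft -> sauna -> porch -> gym -> vault -> garage -> den -> patio -> office -> cellar -> closet -> lobby -> chapel -> attic -> gallery -> annex

Visit loft; enqueue sauna, porch, gym → queue [sauna, porch, gym]
Visit sauna; enqueue vault, garage, den → queue [porch, gym, vault, garage, den]
Visit porch; enqueue patio, office, cellar → queue [gym, vault, garage, den, patio, office, cellar]
Visit gym; enqueue closet → queue [vault, garage, den, patio, office, cellar, closet]
Visit vault; enqueue lobby → queue [garage, den, patio, office, cellar, closet, lobby]
Visit garage; enqueue chapel → queue [den, patio, office, cellar, closet, lobby, chapel]
Visit den → queue [patio, office, cellar, closet, lobby, chapel]
Visit patio; enqueue attic → queue [office, cellar, closet, lobby, chapel, attic]
Visit office; enqueue gallery, annex → queue [cellar, closet, lobby, chapel, attic, gallery, annex]
Visit cellar → queue [closet, lobby, chapel, attic, gallery, annex]
Visit closet → queue [lobby, chapel, attic, gallery, annex]
Visit lobby → queue [chapel, attic, gallery, annex]
Visit chapel → queue [attic, gallery, annex]
Visit attic → queue [gallery, annex]
Visit gallery → queue [annex]
Visit annex → queue []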